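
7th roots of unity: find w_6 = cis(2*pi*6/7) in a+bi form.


Angle = 360*6/7 = 308.5714°
a = cos(308.5714°) = 0.6235
b = sin(308.5714°) = -0.7818

0.6235 - 0.7818i


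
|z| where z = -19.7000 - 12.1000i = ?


|z| = sqrt((-19.7)^2 + (-12.1)^2) = sqrt(388.09 + 146.41) = sqrt(534.5) = 23.1193

|z| = 23.1193


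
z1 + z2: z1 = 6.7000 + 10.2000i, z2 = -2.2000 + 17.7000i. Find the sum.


Real: 6.7 - 2.2 = 4.5
Imag: 10.2 + 17.7 = 27.9

4.5000 + 27.9000i


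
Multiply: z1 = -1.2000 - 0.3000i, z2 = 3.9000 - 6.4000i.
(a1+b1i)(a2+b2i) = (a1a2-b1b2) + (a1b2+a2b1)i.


Real = -1.2*3.9 - (-0.3)*(-6.4) = -4.68 - 1.92 = -6.6
Imag = -1.2*(-6.4) + 3.9*(-0.3) = 7.68 - (1.17) = 6.51

-6.6000 + 6.5100i


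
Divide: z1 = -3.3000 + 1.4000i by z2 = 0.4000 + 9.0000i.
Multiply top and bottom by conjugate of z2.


Conjugate of z2 = 0.4000 - 9.0000i
Numerator: (-3.3000 + 1.4000i)(0.4000 - 9.0000i) = 11.2800 + 30.2600i
Denominator: 0.4^2 + 9^2 = 81.16
Result = (11.2800 + 30.2600i)/81.16

0.1390 + 0.3728i


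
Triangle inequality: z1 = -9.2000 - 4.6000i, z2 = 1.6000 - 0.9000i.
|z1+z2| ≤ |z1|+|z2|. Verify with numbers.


|z1| = sqrt((-9.2)^2 + (-4.6)^2) = sqrt(105.8) = 10.2859
|z2| = sqrt(1.6^2 + (-0.9)^2) = sqrt(3.37) = 1.8358
z1+z2 = -7.6000 - 5.5000i
|z1+z2| = sqrt(88.01) = 9.3814
|z1|+|z2| = 10.2859 + 1.8358 = 12.1217

|z1+z2| = 9.3814 ≤ |z1|+|z2| = 12.1217 (verified)


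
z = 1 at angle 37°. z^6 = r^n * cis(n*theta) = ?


r^6 = 1^6 = 1
n*theta = 6*37° = 222° = 222° (mod 360)
a = 1*cos(222°) = -0.7431
b = 1*sin(222°) = -0.6691

1 cis(222°) = -0.7431 - 0.6691i


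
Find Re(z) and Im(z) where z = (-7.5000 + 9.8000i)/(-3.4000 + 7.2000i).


Multiply by conjugate: (-7.5000 + 9.8000i)(-3.4000 - 7.2000i) / ((-3.4)^2 + 7.2^2)
Numerator real = -7.5*(-3.4) + 9.8*7.2 = 96.06
Numerator imag = 9.8*(-3.4) - (-7.5)*7.2 = 20.68
Denominator = 63.4
Re(z) = 96.06/63.4 = 1.5151
Im(z) = 20.68/63.4 = 0.3262

Re(z) = 1.5151, Im(z) = 0.3262


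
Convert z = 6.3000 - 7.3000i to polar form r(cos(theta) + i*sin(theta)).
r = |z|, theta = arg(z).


r = sqrt(39.69+53.29) = sqrt(92.98) = 9.6426
theta = atan2(-7.3, 6.3) = -49.2054 degrees

r = 9.6426, theta = -49.2054 degrees


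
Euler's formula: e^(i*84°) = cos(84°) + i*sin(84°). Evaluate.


cos(84°) = 0.1045
sin(84°) = 0.9945

e^(i*84°) = 0.1045 + 0.9945i


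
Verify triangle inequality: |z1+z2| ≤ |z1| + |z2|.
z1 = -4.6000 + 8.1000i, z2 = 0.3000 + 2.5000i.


|z1| = sqrt((-4.6)^2 + 8.1^2) = sqrt(86.77) = 9.3150
|z2| = sqrt(0.3^2 + 2.5^2) = sqrt(6.34) = 2.5179
z1+z2 = -4.3000 + 10.6000i
|z1+z2| = sqrt(130.85) = 11.4390
|z1|+|z2| = 9.3150 + 2.5179 = 11.8329

|z1+z2| = 11.4390 ≤ |z1|+|z2| = 11.8329 (verified)


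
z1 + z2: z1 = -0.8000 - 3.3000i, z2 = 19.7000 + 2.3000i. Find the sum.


Real: -0.8 + 19.7 = 18.9
Imag: -3.3 + 2.3 = -1

18.9000 - i


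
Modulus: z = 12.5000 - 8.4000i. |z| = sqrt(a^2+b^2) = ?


|z| = sqrt(12.5^2 + (-8.4)^2) = sqrt(156.25 + 70.56) = sqrt(226.81) = 15.0602

|z| = 15.0602


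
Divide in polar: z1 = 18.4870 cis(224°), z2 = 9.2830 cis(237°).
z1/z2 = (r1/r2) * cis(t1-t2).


r = 18.4870 / 9.2830 = 1.9915
theta = 224° - 237° = -13° = 347° (mod 360)

1.9915 cis(347°)


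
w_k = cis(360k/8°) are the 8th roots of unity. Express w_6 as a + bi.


Angle = 360*6/8 = 270°
a = cos(270°) = 0
b = sin(270°) = -1.0000

0 - 1.0000i


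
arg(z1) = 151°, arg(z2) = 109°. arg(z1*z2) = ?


arg(z1*z2) = 151° + 109° = 260°
Normalized to (-180°, 180°]: -100°

-100°


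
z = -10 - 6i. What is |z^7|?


|z| = sqrt(100+36) = sqrt(136) = 11.6619
|z^7| = |z|^7 = (sqrt(136))^7 = 136^3 * sqrt(136) = 2515456*sqrt(136)

|z^7| = 2515456*sqrt(136) ≈ 29335005.8592


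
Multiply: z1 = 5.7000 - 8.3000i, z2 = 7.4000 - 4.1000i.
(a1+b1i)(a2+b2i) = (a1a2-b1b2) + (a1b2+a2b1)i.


Real = 5.7*7.4 - (-8.3)*(-4.1) = 42.18 - 34.03 = 8.15
Imag = 5.7*(-4.1) + 7.4*(-8.3) = -23.37 - (61.42) = -84.79

8.1500 - 84.7900i


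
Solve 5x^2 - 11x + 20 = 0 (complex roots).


disc = (-11)^2 - 4*5*20 = 121 - 400 = -279
sqrt(|disc|) = sqrt(279) = 16.7033
Real part = 11/(2*5) = 1.1000
Imag part = 16.7033/(2*5) = 1.6703

1.1000 ± 1.6703i


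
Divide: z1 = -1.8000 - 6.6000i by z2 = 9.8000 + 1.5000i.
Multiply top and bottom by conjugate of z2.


Conjugate of z2 = 9.8000 - 1.5000i
Numerator: (-1.8000 - 6.6000i)(9.8000 - 1.5000i) = -27.5400 - 61.9800i
Denominator: 9.8^2 + 1.5^2 = 98.29
Result = (-27.5400 - 61.9800i)/98.29

-0.2802 - 0.6306i


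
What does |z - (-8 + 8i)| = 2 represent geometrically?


|z - z0| = r is a circle with center z0 and radius r.
Center = (-8, 8), radius = 2

Circle with center (-8, 8) and radius 2


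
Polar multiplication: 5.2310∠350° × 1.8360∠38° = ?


r = 5.2310 * 1.8360 = 9.6041
theta = 350° + 38° = 388° = 28° (mod 360)

9.6041 cis(28°)


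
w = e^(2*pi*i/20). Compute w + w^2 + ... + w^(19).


With w = e^(2*pi*i/20), all 20 of the 20th roots of unity w^0 = 1, w, ..., w^(19) sum to 0: 1 + w + ... + w^(19) = (1 - w^20)/(1 - w) = 0 since w^20 = 1, w ≠ 1.
Removing the root 1: w + w^2 + ... + w^(19) = 0 - 1 = -1

Sum = -1


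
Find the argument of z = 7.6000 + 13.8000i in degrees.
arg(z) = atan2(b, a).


Re = 7.6, Im = 13.8
arg = atan2(13.8, 7.6) = 61.1573 degrees

arg(z) = 61.1573 degrees


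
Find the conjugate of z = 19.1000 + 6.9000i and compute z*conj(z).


z_bar = 19.1000 - 6.9000i
z*z_bar = 19.1^2 + 6.9^2 = 364.81 + 47.61 = 412.42

z_bar = 19.1000 - 6.9000i, z*z_bar = 412.42


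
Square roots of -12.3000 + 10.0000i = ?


|z| = sqrt(151.29+100) = 15.8521
sqrt((|z|+a)/2) = sqrt((15.8521+(-12.3))/2) = sqrt(1.7761) = 1.3327
sqrt((|z|-a)/2) = sqrt((15.8521-(-12.3))/2) = sqrt(14.0761) = 3.7518

±(1.3327 + 3.7518i) i.e. 1.3327 + 3.7518i and -1.3327 - 3.7518i


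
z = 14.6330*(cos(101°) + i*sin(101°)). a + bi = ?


a = 14.6330*cos(101°) = 14.6330*(-0.19081) = -2.7921
b = 14.6330*sin(101°) = 14.6330*0.98163 = 14.3642

-2.7921 + 14.3642i


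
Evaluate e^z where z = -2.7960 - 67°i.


e^-2.7960 = 0.0611
cos(-67°) = 0.3907
sin(-67°) = -0.9205
Real = 0.0611*0.3907 = 0.0239
Imag = 0.0611*(-0.9205) = -0.0562

0.0239 - 0.0562i


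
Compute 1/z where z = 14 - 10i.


|z|^2 = 196+100 = 296
1/z = (14 + 10i)/296

1/z = 0.0473 + 0.0338i


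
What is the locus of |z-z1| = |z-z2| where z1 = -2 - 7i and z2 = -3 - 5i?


Equal distances means the locus is the perpendicular bisector of z1 and z2.
Midpoint = ((-2+(-3))/2, (-7+(-5))/2) = (-2.5000, -6.0000)

Perpendicular bisector through (-2.5000, -6.0000)


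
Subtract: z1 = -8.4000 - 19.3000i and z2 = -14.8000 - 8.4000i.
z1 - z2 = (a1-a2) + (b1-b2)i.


Real: -8.4 + 14.8 = 6.4
Imag: -19.3 + 8.4 = -10.9

6.4000 - 10.9000i


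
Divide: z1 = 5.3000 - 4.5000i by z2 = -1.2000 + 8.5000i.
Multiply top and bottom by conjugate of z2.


Conjugate of z2 = -1.2000 - 8.5000i
Numerator: (5.3000 - 4.5000i)(-1.2000 - 8.5000i) = -44.6100 - 39.6500i
Denominator: (-1.2)^2 + 8.5^2 = 73.69
Result = (-44.6100 - 39.6500i)/73.69

-0.6054 - 0.5381i


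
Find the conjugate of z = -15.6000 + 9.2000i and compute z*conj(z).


z_bar = -15.6000 - 9.2000i
z*z_bar = (-15.6)^2 + 9.2^2 = 243.36 + 84.64 = 328

z_bar = -15.6000 - 9.2000i, z*z_bar = 328


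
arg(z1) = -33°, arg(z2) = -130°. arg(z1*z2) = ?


arg(z1*z2) = -33° - 130° = -163°
Normalized to (-180°, 180°]: -163°

-163°


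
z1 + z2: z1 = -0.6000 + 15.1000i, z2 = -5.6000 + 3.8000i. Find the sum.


Real: -0.6 - 5.6 = -6.2
Imag: 15.1 + 3.8 = 18.9

-6.2000 + 18.9000i


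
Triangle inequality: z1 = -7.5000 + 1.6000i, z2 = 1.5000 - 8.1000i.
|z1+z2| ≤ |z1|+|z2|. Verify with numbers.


|z1| = sqrt((-7.5)^2 + 1.6^2) = sqrt(58.81) = 7.6688
|z2| = sqrt(1.5^2 + (-8.1)^2) = sqrt(67.86) = 8.2377
z1+z2 = -6.0000 - 6.5000i
|z1+z2| = sqrt(78.25) = 8.8459
|z1|+|z2| = 7.6688 + 8.2377 = 15.9065

|z1+z2| = 8.8459 ≤ |z1|+|z2| = 15.9065 (verified)


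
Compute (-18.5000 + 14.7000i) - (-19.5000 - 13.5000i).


Real: -18.5 + 19.5 = 1
Imag: 14.7 + 13.5 = 28.2

1.0000 + 28.2000i


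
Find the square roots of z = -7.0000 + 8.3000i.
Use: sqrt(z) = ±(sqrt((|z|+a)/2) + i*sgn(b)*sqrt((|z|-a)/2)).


|z| = sqrt(49+68.89) = 10.8577
sqrt((|z|+a)/2) = sqrt((10.8577+(-7))/2) = sqrt(1.9289) = 1.3888
sqrt((|z|-a)/2) = sqrt((10.8577-(-7))/2) = sqrt(8.9289) = 2.9881

±(1.3888 + 2.9881i) i.e. 1.3888 + 2.9881i and -1.3888 - 2.9881i


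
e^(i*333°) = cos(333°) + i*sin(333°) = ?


cos(333°) = 0.8910
sin(333°) = -0.4540

e^(i*333°) = 0.8910 - 0.4540i


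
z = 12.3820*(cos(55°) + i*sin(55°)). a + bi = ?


a = 12.3820*cos(55°) = 12.3820*0.573576 = 7.1020
b = 12.3820*sin(55°) = 12.3820*0.81915 = 10.1427

7.1020 + 10.1427i


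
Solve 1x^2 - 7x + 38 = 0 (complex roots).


disc = (-7)^2 - 4*1*38 = 49 - 152 = -103
sqrt(|disc|) = sqrt(103) = 10.1489
Real part = 7/(2*1) = 3.5000
Imag part = 10.1489/(2*1) = 5.0744

3.5000 ± 5.0744i


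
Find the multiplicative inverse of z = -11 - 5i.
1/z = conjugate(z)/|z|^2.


|z|^2 = 121+25 = 146
1/z = (-11 + 5i)/146

1/z = -0.0753 + 0.0342i


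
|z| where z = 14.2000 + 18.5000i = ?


|z| = sqrt(14.2^2 + 18.5^2) = sqrt(201.64 + 342.25) = sqrt(543.89) = 23.3214

|z| = 23.3214


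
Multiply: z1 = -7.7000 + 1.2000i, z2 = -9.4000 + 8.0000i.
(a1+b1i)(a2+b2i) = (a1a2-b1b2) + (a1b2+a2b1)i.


Real = -7.7*(-9.4) - 1.2*8 = 72.38 - 9.6 = 62.78
Imag = -7.7*8 - (9.4)*1.2 = -61.6 - (11.28) = -72.88

62.7800 - 72.8800i


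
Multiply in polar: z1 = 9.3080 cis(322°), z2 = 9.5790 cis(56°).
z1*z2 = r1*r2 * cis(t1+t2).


r = 9.3080 * 9.5790 = 89.1613
theta = 322° + 56° = 378° = 18° (mod 360)

89.1613 cis(18°)


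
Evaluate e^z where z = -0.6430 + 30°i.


e^-0.6430 = 0.5257
cos(30°) = 0.866
sin(30°) = 0.5
Real = 0.5257*0.866 = 0.4553
Imag = 0.5257*0.5 = 0.2629

0.4553 + 0.2629i


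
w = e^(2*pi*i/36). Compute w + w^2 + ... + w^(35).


With w = e^(2*pi*i/36), all 36 of the 36th roots of unity w^0 = 1, w, ..., w^(35) sum to 0: 1 + w + ... + w^(35) = (1 - w^36)/(1 - w) = 0 since w^36 = 1, w ≠ 1.
Removing the root 1: w + w^2 + ... + w^(35) = 0 - 1 = -1

Sum = -1


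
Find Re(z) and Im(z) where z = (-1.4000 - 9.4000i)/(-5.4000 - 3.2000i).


Multiply by conjugate: (-1.4000 - 9.4000i)(-5.4000 + 3.2000i) / ((-5.4)^2 + (-3.2)^2)
Numerator real = -1.4*(-5.4) - (9.4)*(-3.2) = 37.64
Numerator imag = -9.4*(-5.4) - (-1.4)*(-3.2) = 46.28
Denominator = 39.4
Re(z) = 37.64/39.4 = 0.9553
Im(z) = 46.28/39.4 = 1.1746

Re(z) = 0.9553, Im(z) = 1.1746


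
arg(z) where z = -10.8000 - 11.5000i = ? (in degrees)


Re = -10.8, Im = -11.5
arg = atan2(-11.5, -10.8) = -133.2021 degrees

arg(z) = -133.2021 degrees


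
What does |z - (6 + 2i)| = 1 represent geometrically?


|z - z0| = r is a circle with center z0 and radius r.
Center = (6, 2), radius = 1

Circle with center (6, 2) and radius 1


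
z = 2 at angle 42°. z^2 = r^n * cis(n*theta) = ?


r^2 = 2^2 = 4
n*theta = 2*42° = 84° = 84° (mod 360)
a = 4*cos(84°) = 0.4181
b = 4*sin(84°) = 3.9781

4 cis(84°) = 0.4181 + 3.9781i


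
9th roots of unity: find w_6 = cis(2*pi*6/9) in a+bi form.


Angle = 360*6/9 = 240°
a = cos(240°) = -0.5000
b = sin(240°) = -0.8660

-0.5000 - 0.8660i


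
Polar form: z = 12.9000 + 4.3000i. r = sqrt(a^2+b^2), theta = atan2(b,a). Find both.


r = sqrt(166.41+18.49) = sqrt(184.9) = 13.5978
theta = atan2(4.3, 12.9) = 18.4349 degrees

r = 13.5978, theta = 18.4349 degrees


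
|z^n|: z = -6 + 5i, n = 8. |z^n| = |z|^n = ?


|z| = sqrt(36+25) = sqrt(61) = 7.8102
|z^8| = |z|^8 = (sqrt(61))^8 = 61^4 = 13845841

|z^8| = 13845841


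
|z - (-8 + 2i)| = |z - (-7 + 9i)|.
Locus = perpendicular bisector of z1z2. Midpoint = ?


Equal distances means the locus is the perpendicular bisector of z1 and z2.
Midpoint = ((-8+(-7))/2, (2+9)/2) = (-7.5000, 5.5000)

Perpendicular bisector through (-7.5000, 5.5000)


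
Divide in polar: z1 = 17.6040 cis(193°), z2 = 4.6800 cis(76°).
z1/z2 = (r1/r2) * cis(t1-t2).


r = 17.6040 / 4.6800 = 3.7615
theta = 193° - 76° = 117° = 117° (mod 360)

3.7615 cis(117°)


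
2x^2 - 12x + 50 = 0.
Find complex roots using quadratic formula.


disc = (-12)^2 - 4*2*50 = 144 - 400 = -256
sqrt(|disc|) = sqrt(256) = 16.0000
Real part = 12/(2*2) = 3.0000
Imag part = 16.0000/(2*2) = 4.0000

3.0000 ± 4.0000i


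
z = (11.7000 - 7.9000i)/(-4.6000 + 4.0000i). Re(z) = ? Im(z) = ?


Multiply by conjugate: (11.7000 - 7.9000i)(-4.6000 - 4.0000i) / ((-4.6)^2 + 4^2)
Numerator real = 11.7*(-4.6) - (7.9)*4 = -85.42
Numerator imag = -7.9*(-4.6) - 11.7*4 = -10.46
Denominator = 37.16
Re(z) = -85.42/37.16 = -2.2987
Im(z) = -10.46/37.16 = -0.2815

Re(z) = -2.2987, Im(z) = -0.2815


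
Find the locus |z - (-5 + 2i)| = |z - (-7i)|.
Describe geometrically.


Equal distances means the locus is the perpendicular bisector of z1 and z2.
Midpoint = ((-5+0)/2, (2+(-7))/2) = (-2.5000, -2.5000)

Perpendicular bisector through (-2.5000, -2.5000)


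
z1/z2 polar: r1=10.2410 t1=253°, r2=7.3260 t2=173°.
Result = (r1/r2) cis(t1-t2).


r = 10.2410 / 7.3260 = 1.3979
theta = 253° - 173° = 80° = 80° (mod 360)

1.3979 cis(80°)


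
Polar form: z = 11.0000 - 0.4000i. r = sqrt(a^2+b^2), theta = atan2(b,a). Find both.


r = sqrt(121+0.16) = sqrt(121.16) = 11.0073
theta = atan2(-0.4, 11) = -2.0826 degrees

r = 11.0073, theta = -2.0826 degrees


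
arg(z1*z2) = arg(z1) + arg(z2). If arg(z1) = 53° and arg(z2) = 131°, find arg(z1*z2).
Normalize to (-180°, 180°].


arg(z1*z2) = 53° + 131° = 184°
Normalized to (-180°, 180°]: -176°

-176°


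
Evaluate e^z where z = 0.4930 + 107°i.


e^0.4930 = 1.6372
cos(107°) = -0.2924
sin(107°) = 0.9563
Real = 1.6372*(-0.2924) = -0.4787
Imag = 1.6372*0.9563 = 1.5657

-0.4787 + 1.5657i


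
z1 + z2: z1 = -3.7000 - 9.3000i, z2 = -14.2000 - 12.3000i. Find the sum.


Real: -3.7 - 14.2 = -17.9
Imag: -9.3 - 12.3 = -21.6

-17.9000 - 21.6000i


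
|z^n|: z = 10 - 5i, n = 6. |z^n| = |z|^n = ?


|z| = sqrt(100+25) = sqrt(125) = 11.1803
|z^6| = |z|^6 = (sqrt(125))^6 = 125^3 = 1953125

|z^6| = 1953125


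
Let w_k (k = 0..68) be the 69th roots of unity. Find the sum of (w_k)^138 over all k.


The roots are w_k = w^k with w = e^(2*pi*i/69), and (w^k)^138 = (w^138)^k.
So S = 1 + u + u^2 + ... + u^(68) with u = w^138.
138 = 2*69 + 0, so 138 is a multiple of 69 and u = (w^69)^2 = 1.
Every one of the 69 terms equals 1: S = 69

S = 69


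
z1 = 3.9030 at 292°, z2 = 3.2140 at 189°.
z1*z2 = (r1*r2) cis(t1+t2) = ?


r = 3.9030 * 3.2140 = 12.5442
theta = 292° + 189° = 481° = 121° (mod 360)

12.5442 cis(121°)


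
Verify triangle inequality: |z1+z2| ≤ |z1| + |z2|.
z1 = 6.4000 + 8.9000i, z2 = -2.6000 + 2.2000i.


|z1| = sqrt(6.4^2 + 8.9^2) = sqrt(120.17) = 10.9622
|z2| = sqrt((-2.6)^2 + 2.2^2) = sqrt(11.6) = 3.4059
z1+z2 = 3.8000 + 11.1000i
|z1+z2| = sqrt(137.65) = 11.7324
|z1|+|z2| = 10.9622 + 3.4059 = 14.3681

|z1+z2| = 11.7324 ≤ |z1|+|z2| = 14.3681 (verified)


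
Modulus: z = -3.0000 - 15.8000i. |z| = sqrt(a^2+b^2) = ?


|z| = sqrt((-3)^2 + (-15.8)^2) = sqrt(9 + 249.64) = sqrt(258.64) = 16.0823

|z| = 16.0823


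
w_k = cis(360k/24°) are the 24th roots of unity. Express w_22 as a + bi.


Angle = 360*22/24 = 330°
a = cos(330°) = 0.8660
b = sin(330°) = -0.5000

0.8660 - 0.5000i


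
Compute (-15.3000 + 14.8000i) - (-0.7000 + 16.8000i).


Real: -15.3 + 0.7 = -14.6
Imag: 14.8 - 16.8 = -2

-14.6000 - 2.0000i


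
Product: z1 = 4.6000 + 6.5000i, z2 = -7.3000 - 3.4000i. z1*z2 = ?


Real = 4.6*(-7.3) - 6.5*(-3.4) = -33.58 - (-22.1) = -11.48
Imag = 4.6*(-3.4) - (7.3)*6.5 = -15.64 - (47.45) = -63.09

-11.4800 - 63.0900i


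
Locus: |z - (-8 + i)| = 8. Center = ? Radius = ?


|z - z0| = r is a circle with center z0 and radius r.
Center = (-8, 1), radius = 8

Circle with center (-8, 1) and radius 8


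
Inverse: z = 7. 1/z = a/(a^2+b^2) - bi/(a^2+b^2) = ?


|z|^2 = 49+0 = 49
1/z = (7 - 0i)/49

1/z = 0.1429 + 0i


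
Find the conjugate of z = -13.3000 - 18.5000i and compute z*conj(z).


z_bar = -13.3000 + 18.5000i
z*z_bar = (-13.3)^2 + (-18.5)^2 = 176.89 + 342.25 = 519.14

z_bar = -13.3000 + 18.5000i, z*z_bar = 519.14


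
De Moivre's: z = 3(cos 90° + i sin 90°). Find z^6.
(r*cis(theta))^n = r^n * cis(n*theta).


r^6 = 3^6 = 729
n*theta = 6*90° = 540° = 180° (mod 360)
a = 729*cos(180°) = -729.0000
b = 729*sin(180°) = 0

729 cis(180°) = -729.0000 + 0i


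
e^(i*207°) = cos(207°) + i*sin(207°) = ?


cos(207°) = -0.8910
sin(207°) = -0.4540

e^(i*207°) = -0.8910 - 0.4540i


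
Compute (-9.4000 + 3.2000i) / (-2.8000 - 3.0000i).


Conjugate of z2 = -2.8000 + 3.0000i
Numerator: (-9.4000 + 3.2000i)(-2.8000 + 3.0000i) = 16.7200 - 37.1600i
Denominator: (-2.8)^2 + (-3)^2 = 16.84
Result = (16.7200 - 37.1600i)/16.84

0.9929 - 2.2067i


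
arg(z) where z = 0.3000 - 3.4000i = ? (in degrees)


Re = 0.3, Im = -3.4
arg = atan2(-3.4, 0.3) = -84.9575 degrees

arg(z) = -84.9575 degrees


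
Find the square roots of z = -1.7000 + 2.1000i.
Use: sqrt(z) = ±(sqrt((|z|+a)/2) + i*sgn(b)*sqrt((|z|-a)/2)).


|z| = sqrt(2.89+4.41) = 2.7019
sqrt((|z|+a)/2) = sqrt((2.7019+(-1.7))/2) = sqrt(0.5009) = 0.7078
sqrt((|z|-a)/2) = sqrt((2.7019-(-1.7))/2) = sqrt(2.2009) = 1.4836

±(0.7078 + 1.4836i) i.e. 0.7078 + 1.4836i and -0.7078 - 1.4836i


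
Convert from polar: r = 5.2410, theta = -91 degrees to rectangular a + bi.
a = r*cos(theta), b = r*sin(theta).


a = 5.2410*cos(-91°) = 5.2410*(-0.01745) = -0.0915
b = 5.2410*sin(-91°) = 5.2410*(-0.99985) = -5.2402

-0.0915 - 5.2402i


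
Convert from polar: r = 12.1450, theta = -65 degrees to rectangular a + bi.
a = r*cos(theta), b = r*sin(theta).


a = 12.1450*cos(-65°) = 12.1450*0.42262 = 5.1327
b = 12.1450*sin(-65°) = 12.1450*(-0.90631) = -11.0071

5.1327 - 11.0071i


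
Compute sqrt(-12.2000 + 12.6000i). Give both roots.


|z| = sqrt(148.84+158.76) = 17.5385
sqrt((|z|+a)/2) = sqrt((17.5385+(-12.2))/2) = sqrt(2.6693) = 1.6338
sqrt((|z|-a)/2) = sqrt((17.5385-(-12.2))/2) = sqrt(14.8693) = 3.8561

±(1.6338 + 3.8561i) i.e. 1.6338 + 3.8561i and -1.6338 - 3.8561i


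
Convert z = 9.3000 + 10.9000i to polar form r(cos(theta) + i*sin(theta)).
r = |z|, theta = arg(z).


r = sqrt(86.49+118.81) = sqrt(205.3) = 14.3283
theta = atan2(10.9, 9.3) = 49.5288 degrees

r = 14.3283, theta = 49.5288 degrees


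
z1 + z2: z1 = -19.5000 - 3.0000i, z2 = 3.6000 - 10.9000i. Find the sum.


Real: -19.5 + 3.6 = -15.9
Imag: -3 - 10.9 = -13.9

-15.9000 - 13.9000i


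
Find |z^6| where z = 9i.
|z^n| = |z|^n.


|z| = sqrt(0+81) = sqrt(81) = 9
|z^6| = |z|^6 = 9^6 = 531441

|z^6| = 531441


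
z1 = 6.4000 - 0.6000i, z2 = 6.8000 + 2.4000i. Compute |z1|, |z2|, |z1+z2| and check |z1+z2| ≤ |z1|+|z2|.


|z1| = sqrt(6.4^2 + (-0.6)^2) = sqrt(41.32) = 6.4281
|z2| = sqrt(6.8^2 + 2.4^2) = sqrt(52) = 7.2111
z1+z2 = 13.2000 + 1.8000i
|z1+z2| = sqrt(177.48) = 13.3222
|z1|+|z2| = 6.4281 + 7.2111 = 13.6392

|z1+z2| = 13.3222 ≤ |z1|+|z2| = 13.6392 (verified)


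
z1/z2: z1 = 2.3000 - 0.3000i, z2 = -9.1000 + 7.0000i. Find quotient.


Conjugate of z2 = -9.1000 - 7.0000i
Numerator: (2.3000 - 0.3000i)(-9.1000 - 7.0000i) = -23.0300 - 13.3700i
Denominator: (-9.1)^2 + 7^2 = 131.81
Result = (-23.0300 - 13.3700i)/131.81

-0.1747 - 0.1014i


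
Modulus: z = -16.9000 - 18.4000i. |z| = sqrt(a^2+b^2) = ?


|z| = sqrt((-16.9)^2 + (-18.4)^2) = sqrt(285.61 + 338.56) = sqrt(624.17) = 24.9834

|z| = 24.9834


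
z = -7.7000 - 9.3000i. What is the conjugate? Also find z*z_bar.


z_bar = -7.7000 + 9.3000i
z*z_bar = (-7.7)^2 + (-9.3)^2 = 59.29 + 86.49 = 145.78

z_bar = -7.7000 + 9.3000i, z*z_bar = 145.78


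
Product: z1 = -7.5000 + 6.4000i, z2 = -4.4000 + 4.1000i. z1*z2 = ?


Real = -7.5*(-4.4) - 6.4*4.1 = 33 - 26.24 = 6.76
Imag = -7.5*4.1 - (4.4)*6.4 = -30.75 - (28.16) = -58.91

6.7600 - 58.9100i


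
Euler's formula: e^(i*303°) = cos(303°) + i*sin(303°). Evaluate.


cos(303°) = 0.5446
sin(303°) = -0.8387

e^(i*303°) = 0.5446 - 0.8387i


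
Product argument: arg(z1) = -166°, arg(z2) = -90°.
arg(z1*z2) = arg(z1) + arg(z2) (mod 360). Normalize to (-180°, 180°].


arg(z1*z2) = -166° - 90° = -256°
Normalized to (-180°, 180°]: 104°

104°


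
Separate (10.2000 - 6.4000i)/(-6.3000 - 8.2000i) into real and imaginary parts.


Multiply by conjugate: (10.2000 - 6.4000i)(-6.3000 + 8.2000i) / ((-6.3)^2 + (-8.2)^2)
Numerator real = 10.2*(-6.3) - (6.4)*(-8.2) = -11.78
Numerator imag = -6.4*(-6.3) - 10.2*(-8.2) = 123.96
Denominator = 106.93
Re(z) = -11.78/106.93 = -0.1102
Im(z) = 123.96/106.93 = 1.1593

Re(z) = -0.1102, Im(z) = 1.1593


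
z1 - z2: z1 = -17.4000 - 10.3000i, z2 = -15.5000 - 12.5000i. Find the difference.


Real: -17.4 + 15.5 = -1.9
Imag: -10.3 + 12.5 = 2.2

-1.9000 + 2.2000i


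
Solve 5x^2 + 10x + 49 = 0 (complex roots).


disc = 10^2 - 4*5*49 = 100 - 980 = -880
sqrt(|disc|) = sqrt(880) = 29.6648
Real part = -10/(2*5) = -1.0000
Imag part = 29.6648/(2*5) = 2.9665

-1.0000 ± 2.9665i


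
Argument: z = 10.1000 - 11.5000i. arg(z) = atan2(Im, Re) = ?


Re = 10.1, Im = -11.5
arg = atan2(-11.5, 10.1) = -48.7084 degrees

arg(z) = -48.7084 degrees


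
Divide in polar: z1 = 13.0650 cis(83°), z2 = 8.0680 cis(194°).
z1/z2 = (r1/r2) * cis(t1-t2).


r = 13.0650 / 8.0680 = 1.6194
theta = 83° - 194° = -111° = 249° (mod 360)

1.6194 cis(249°)


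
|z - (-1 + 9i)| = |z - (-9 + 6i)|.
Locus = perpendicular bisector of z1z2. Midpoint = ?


Equal distances means the locus is the perpendicular bisector of z1 and z2.
Midpoint = ((-1+(-9))/2, (9+6)/2) = (-5.0000, 7.5000)

Perpendicular bisector through (-5.0000, 7.5000)


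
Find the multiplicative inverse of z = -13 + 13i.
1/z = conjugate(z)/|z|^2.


|z|^2 = 169+169 = 338
1/z = (-13 - 13i)/338

1/z = -0.0385 - 0.0385i


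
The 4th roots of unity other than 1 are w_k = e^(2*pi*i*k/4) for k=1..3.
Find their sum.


With w = e^(2*pi*i/4), all 4 of the 4th roots of unity w^0 = 1, w, ..., w^(3) sum to 0: 1 + w + ... + w^(3) = (1 - w^4)/(1 - w) = 0 since w^4 = 1, w ≠ 1.
Removing the root 1: w + w^2 + ... + w^(3) = 0 - 1 = -1

Sum = -1


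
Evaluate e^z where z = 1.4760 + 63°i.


e^1.4760 = 4.3754
cos(63°) = 0.454
sin(63°) = 0.891
Real = 4.3754*0.454 = 1.9864
Imag = 4.3754*0.891 = 3.8985

1.9864 + 3.8985i


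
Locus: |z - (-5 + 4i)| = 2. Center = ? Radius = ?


|z - z0| = r is a circle with center z0 and radius r.
Center = (-5, 4), radius = 2

Circle with center (-5, 4) and radius 2


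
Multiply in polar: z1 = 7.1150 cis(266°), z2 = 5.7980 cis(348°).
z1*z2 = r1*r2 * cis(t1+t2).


r = 7.1150 * 5.7980 = 41.2528
theta = 266° + 348° = 614° = 254° (mod 360)

41.2528 cis(254°)


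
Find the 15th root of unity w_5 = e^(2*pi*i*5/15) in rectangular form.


Angle = 360*5/15 = 120°
a = cos(120°) = -0.5000
b = sin(120°) = 0.8660

-0.5000 + 0.8660i


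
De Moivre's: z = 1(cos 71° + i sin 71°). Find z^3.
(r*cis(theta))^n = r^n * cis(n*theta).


r^3 = 1^3 = 1
n*theta = 3*71° = 213° = 213° (mod 360)
a = 1*cos(213°) = -0.8387
b = 1*sin(213°) = -0.5446

1 cis(213°) = -0.8387 - 0.5446i


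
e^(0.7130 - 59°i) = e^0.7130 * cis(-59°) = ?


e^0.7130 = 2.0401
cos(-59°) = 0.515
sin(-59°) = -0.85717
Real = 2.0401*0.515 = 1.0507
Imag = 2.0401*(-0.85717) = -1.7487

1.0507 - 1.7487i


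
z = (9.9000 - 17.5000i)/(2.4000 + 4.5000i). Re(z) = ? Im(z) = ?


Multiply by conjugate: (9.9000 - 17.5000i)(2.4000 - 4.5000i) / (2.4^2 + 4.5^2)
Numerator real = 9.9*2.4 - (17.5)*4.5 = -54.99
Numerator imag = -17.5*2.4 - 9.9*4.5 = -86.55
Denominator = 26.01
Re(z) = -54.99/26.01 = -2.1142
Im(z) = -86.55/26.01 = -3.3276

Re(z) = -2.1142, Im(z) = -3.3276


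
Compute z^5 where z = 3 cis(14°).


r^5 = 3^5 = 243
n*theta = 5*14° = 70° = 70° (mod 360)
a = 243*cos(70°) = 83.1109
b = 243*sin(70°) = 228.3453

243 cis(70°) = 83.1109 + 228.3453i


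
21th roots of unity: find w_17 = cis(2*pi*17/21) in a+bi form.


Angle = 360*17/21 = 291.4286°
a = cos(291.4286°) = 0.3653
b = sin(291.4286°) = -0.9309

0.3653 - 0.9309i


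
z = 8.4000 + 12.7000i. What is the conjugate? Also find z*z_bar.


z_bar = 8.4000 - 12.7000i
z*z_bar = 8.4^2 + 12.7^2 = 70.56 + 161.29 = 231.85

z_bar = 8.4000 - 12.7000i, z*z_bar = 231.85


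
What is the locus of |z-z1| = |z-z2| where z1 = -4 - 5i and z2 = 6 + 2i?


Equal distances means the locus is the perpendicular bisector of z1 and z2.
Midpoint = ((-4+6)/2, (-5+2)/2) = (1.0000, -1.5000)

Perpendicular bisector through (1.0000, -1.5000)


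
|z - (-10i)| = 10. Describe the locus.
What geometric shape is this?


|z - z0| = r is a circle with center z0 and radius r.
Center = (0, -10), radius = 10

Circle with center (0, -10) and radius 10


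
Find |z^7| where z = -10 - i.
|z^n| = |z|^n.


|z| = sqrt(100+1) = sqrt(101) = 10.0499
|z^7| = |z|^7 = (sqrt(101))^7 = 101^3 * sqrt(101) = 1030301*sqrt(101)

|z^7| = 1030301*sqrt(101) ≈ 10354396.9023


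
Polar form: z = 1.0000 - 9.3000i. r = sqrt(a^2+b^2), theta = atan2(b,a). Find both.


r = sqrt(1+86.49) = sqrt(87.49) = 9.3536
theta = atan2(-9.3, 1) = -83.8627 degrees

r = 9.3536, theta = -83.8627 degrees


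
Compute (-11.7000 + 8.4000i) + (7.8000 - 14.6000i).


Real: -11.7 + 7.8 = -3.9
Imag: 8.4 - 14.6 = -6.2

-3.9000 - 6.2000i


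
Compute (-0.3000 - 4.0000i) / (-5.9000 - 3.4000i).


Conjugate of z2 = -5.9000 + 3.4000i
Numerator: (-0.3000 - 4.0000i)(-5.9000 + 3.4000i) = 15.3700 + 22.5800i
Denominator: (-5.9)^2 + (-3.4)^2 = 46.37
Result = (15.3700 + 22.5800i)/46.37

0.3315 + 0.4870i


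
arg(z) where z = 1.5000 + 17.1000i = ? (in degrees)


Re = 1.5, Im = 17.1
arg = atan2(17.1, 1.5) = 84.9869 degrees

arg(z) = 84.9869 degrees


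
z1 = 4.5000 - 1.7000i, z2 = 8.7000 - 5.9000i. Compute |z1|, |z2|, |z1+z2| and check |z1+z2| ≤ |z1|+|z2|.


|z1| = sqrt(4.5^2 + (-1.7)^2) = sqrt(23.14) = 4.8104
|z2| = sqrt(8.7^2 + (-5.9)^2) = sqrt(110.5) = 10.5119
z1+z2 = 13.2000 - 7.6000i
|z1+z2| = sqrt(232) = 15.2315
|z1|+|z2| = 4.8104 + 10.5119 = 15.3223

|z1+z2| = 15.2315 ≤ |z1|+|z2| = 15.3223 (verified)


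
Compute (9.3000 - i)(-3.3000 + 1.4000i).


Real = 9.3*(-3.3) - (-1)*1.4 = -30.69 - (-1.4) = -29.29
Imag = 9.3*1.4 - (3.3)*(-1) = 13.02 + 3.3 = 16.32

-29.2900 + 16.3200i


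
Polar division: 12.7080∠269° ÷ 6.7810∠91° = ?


r = 12.7080 / 6.7810 = 1.8741
theta = 269° - 91° = 178° = 178° (mod 360)

1.8741 cis(178°)


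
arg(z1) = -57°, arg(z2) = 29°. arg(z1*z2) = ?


arg(z1*z2) = -57° + 29° = -28°
Normalized to (-180°, 180°]: -28°

-28°


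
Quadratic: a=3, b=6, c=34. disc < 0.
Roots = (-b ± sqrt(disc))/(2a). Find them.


disc = 6^2 - 4*3*34 = 36 - 408 = -372
sqrt(|disc|) = sqrt(372) = 19.2873
Real part = -6/(2*3) = -1.0000
Imag part = 19.2873/(2*3) = 3.2146

-1.0000 ± 3.2146i


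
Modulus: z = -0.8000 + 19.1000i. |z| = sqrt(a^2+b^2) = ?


|z| = sqrt((-0.8)^2 + 19.1^2) = sqrt(0.64 + 364.81) = sqrt(365.45) = 19.1167

|z| = 19.1167


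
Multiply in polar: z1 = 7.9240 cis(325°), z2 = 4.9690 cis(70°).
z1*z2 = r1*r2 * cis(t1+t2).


r = 7.9240 * 4.9690 = 39.3744
theta = 325° + 70° = 395° = 35° (mod 360)

39.3744 cis(35°)


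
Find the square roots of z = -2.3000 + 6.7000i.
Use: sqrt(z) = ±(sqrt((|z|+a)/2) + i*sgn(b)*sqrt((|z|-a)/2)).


|z| = sqrt(5.29+44.89) = 7.0838
sqrt((|z|+a)/2) = sqrt((7.0838+(-2.3))/2) = sqrt(2.3919) = 1.5466
sqrt((|z|-a)/2) = sqrt((7.0838-(-2.3))/2) = sqrt(4.6919) = 2.1661

±(1.5466 + 2.1661i) i.e. 1.5466 + 2.1661i and -1.5466 - 2.1661i


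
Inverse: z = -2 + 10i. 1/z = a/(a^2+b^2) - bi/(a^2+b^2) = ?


|z|^2 = 4+100 = 104
1/z = (-2 - 10i)/104

1/z = -0.0192 - 0.0962i


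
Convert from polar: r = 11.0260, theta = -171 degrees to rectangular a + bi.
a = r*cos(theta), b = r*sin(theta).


a = 11.0260*cos(-171°) = 11.0260*(-0.98769) = -10.8903
b = 11.0260*sin(-171°) = 11.0260*(-0.15643) = -1.7248

-10.8903 - 1.7248i


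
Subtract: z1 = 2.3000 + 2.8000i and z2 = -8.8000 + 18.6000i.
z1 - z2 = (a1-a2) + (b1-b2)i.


Real: 2.3 + 8.8 = 11.1
Imag: 2.8 - 18.6 = -15.8

11.1000 - 15.8000i


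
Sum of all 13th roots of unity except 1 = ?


With w = e^(2*pi*i/13), all 13 of the 13th roots of unity w^0 = 1, w, ..., w^(12) sum to 0: 1 + w + ... + w^(12) = (1 - w^13)/(1 - w) = 0 since w^13 = 1, w ≠ 1.
Removing the root 1: w + w^2 + ... + w^(12) = 0 - 1 = -1

Sum = -1


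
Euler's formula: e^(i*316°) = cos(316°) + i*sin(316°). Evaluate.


cos(316°) = 0.7193
sin(316°) = -0.6947

e^(i*316°) = 0.7193 - 0.6947i


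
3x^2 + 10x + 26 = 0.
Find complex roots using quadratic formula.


disc = 10^2 - 4*3*26 = 100 - 312 = -212
sqrt(|disc|) = sqrt(212) = 14.5602
Real part = -10/(2*3) = -1.6667
Imag part = 14.5602/(2*3) = 2.4267

-1.6667 ± 2.4267i


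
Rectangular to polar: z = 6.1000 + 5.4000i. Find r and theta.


r = sqrt(37.21+29.16) = sqrt(66.37) = 8.1468
theta = atan2(5.4, 6.1) = 41.5167 degrees

r = 8.1468, theta = 41.5167 degrees


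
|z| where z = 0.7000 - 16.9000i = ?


|z| = sqrt(0.7^2 + (-16.9)^2) = sqrt(0.49 + 285.61) = sqrt(286.1) = 16.9145

|z| = 16.9145


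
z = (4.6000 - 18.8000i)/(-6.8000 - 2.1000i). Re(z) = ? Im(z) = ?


Multiply by conjugate: (4.6000 - 18.8000i)(-6.8000 + 2.1000i) / ((-6.8)^2 + (-2.1)^2)
Numerator real = 4.6*(-6.8) - (18.8)*(-2.1) = 8.2
Numerator imag = -18.8*(-6.8) - 4.6*(-2.1) = 137.5
Denominator = 50.65
Re(z) = 8.2/50.65 = 0.1619
Im(z) = 137.5/50.65 = 2.7147

Re(z) = 0.1619, Im(z) = 2.7147


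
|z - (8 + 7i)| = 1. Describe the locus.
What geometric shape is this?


|z - z0| = r is a circle with center z0 and radius r.
Center = (8, 7), radius = 1

Circle with center (8, 7) and radius 1


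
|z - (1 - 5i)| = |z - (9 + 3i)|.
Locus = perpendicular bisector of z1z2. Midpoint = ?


Equal distances means the locus is the perpendicular bisector of z1 and z2.
Midpoint = ((1+9)/2, (-5+3)/2) = (5.0000, -1.0000)

Perpendicular bisector through (5.0000, -1.0000)


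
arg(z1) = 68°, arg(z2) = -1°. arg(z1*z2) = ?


arg(z1*z2) = 68° - 1° = 67°
Normalized to (-180°, 180°]: 67°

67°


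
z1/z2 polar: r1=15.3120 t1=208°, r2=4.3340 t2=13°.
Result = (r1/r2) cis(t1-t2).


r = 15.3120 / 4.3340 = 3.5330
theta = 208° - 13° = 195° = 195° (mod 360)

3.5330 cis(195°)


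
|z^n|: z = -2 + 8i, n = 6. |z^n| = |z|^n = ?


|z| = sqrt(4+64) = sqrt(68) = 8.2462
|z^6| = |z|^6 = (sqrt(68))^6 = 68^3 = 314432

|z^6| = 314432


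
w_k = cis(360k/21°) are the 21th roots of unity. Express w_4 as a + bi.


Angle = 360*4/21 = 68.5714°
a = cos(68.5714°) = 0.3653
b = sin(68.5714°) = 0.9309

0.3653 + 0.9309i


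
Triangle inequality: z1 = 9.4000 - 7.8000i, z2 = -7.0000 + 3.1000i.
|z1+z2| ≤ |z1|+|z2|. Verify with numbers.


|z1| = sqrt(9.4^2 + (-7.8)^2) = sqrt(149.2) = 12.2147
|z2| = sqrt((-7)^2 + 3.1^2) = sqrt(58.61) = 7.6557
z1+z2 = 2.4000 - 4.7000i
|z1+z2| = sqrt(27.85) = 5.2773
|z1|+|z2| = 12.2147 + 7.6557 = 19.8704

|z1+z2| = 5.2773 ≤ |z1|+|z2| = 19.8704 (verified)


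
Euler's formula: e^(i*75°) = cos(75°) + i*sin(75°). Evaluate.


cos(75°) = 0.2588
sin(75°) = 0.9659

e^(i*75°) = 0.2588 + 0.9659i


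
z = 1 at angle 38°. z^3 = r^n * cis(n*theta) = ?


r^3 = 1^3 = 1
n*theta = 3*38° = 114° = 114° (mod 360)
a = 1*cos(114°) = -0.4067
b = 1*sin(114°) = 0.9135

1 cis(114°) = -0.4067 + 0.9135i


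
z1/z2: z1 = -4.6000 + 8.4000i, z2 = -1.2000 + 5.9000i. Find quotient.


Conjugate of z2 = -1.2000 - 5.9000i
Numerator: (-4.6000 + 8.4000i)(-1.2000 - 5.9000i) = 55.0800 + 17.0600i
Denominator: (-1.2)^2 + 5.9^2 = 36.25
Result = (55.0800 + 17.0600i)/36.25

1.5194 + 0.4706i


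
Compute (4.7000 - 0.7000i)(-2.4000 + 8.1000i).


Real = 4.7*(-2.4) - (-0.7)*8.1 = -11.28 - (-5.67) = -5.61
Imag = 4.7*8.1 - (2.4)*(-0.7) = 38.07 + 1.68 = 39.75

-5.6100 + 39.7500i


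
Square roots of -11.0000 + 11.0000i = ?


|z| = sqrt(121+121) = 15.5563
sqrt((|z|+a)/2) = sqrt((15.5563+(-11))/2) = sqrt(2.2782) = 1.5094
sqrt((|z|-a)/2) = sqrt((15.5563-(-11))/2) = sqrt(13.2782) = 3.6439

±(1.5094 + 3.6439i) i.e. 1.5094 + 3.6439i and -1.5094 - 3.6439i


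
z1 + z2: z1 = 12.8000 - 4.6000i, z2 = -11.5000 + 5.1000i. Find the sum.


Real: 12.8 - 11.5 = 1.3
Imag: -4.6 + 5.1 = 0.5

1.3000 + 0.5000i


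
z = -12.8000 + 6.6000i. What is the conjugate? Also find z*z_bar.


z_bar = -12.8000 - 6.6000i
z*z_bar = (-12.8)^2 + 6.6^2 = 163.84 + 43.56 = 207.4

z_bar = -12.8000 - 6.6000i, z*z_bar = 207.4


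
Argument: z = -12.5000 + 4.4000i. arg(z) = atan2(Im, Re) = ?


Re = -12.5, Im = 4.4
arg = atan2(4.4, -12.5) = 160.6079 degrees

arg(z) = 160.6079 degrees


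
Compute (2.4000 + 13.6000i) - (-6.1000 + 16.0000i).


Real: 2.4 + 6.1 = 8.5
Imag: 13.6 - 16 = -2.4

8.5000 - 2.4000i


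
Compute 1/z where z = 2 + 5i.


|z|^2 = 4+25 = 29
1/z = (2 - 5i)/29

1/z = 0.0690 - 0.1724i


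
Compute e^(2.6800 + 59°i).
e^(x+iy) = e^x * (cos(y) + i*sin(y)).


e^2.6800 = 14.5851
cos(59°) = 0.51504
sin(59°) = 0.85717
Real = 14.5851*0.51504 = 7.5119
Imag = 14.5851*0.85717 = 12.5019

7.5119 + 12.5019i


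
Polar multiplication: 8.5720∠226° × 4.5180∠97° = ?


r = 8.5720 * 4.5180 = 38.7283
theta = 226° + 97° = 323° = 323° (mod 360)

38.7283 cis(323°)


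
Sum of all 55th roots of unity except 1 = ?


With w = e^(2*pi*i/55), all 55 of the 55th roots of unity w^0 = 1, w, ..., w^(54) sum to 0: 1 + w + ... + w^(54) = (1 - w^55)/(1 - w) = 0 since w^55 = 1, w ≠ 1.
Removing the root 1: w + w^2 + ... + w^(54) = 0 - 1 = -1

Sum = -1


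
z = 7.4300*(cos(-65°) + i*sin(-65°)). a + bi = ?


a = 7.4300*cos(-65°) = 7.4300*0.42262 = 3.1401
b = 7.4300*sin(-65°) = 7.4300*(-0.90631) = -6.7339

3.1401 - 6.7339i


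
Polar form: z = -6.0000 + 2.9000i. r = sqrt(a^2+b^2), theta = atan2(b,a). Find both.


r = sqrt(36+8.41) = sqrt(44.41) = 6.6641
theta = atan2(2.9, -6) = 154.2040 degrees

r = 6.6641, theta = 154.2040 degrees


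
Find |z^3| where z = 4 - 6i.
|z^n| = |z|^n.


|z| = sqrt(16+36) = sqrt(52) = 7.2111
|z^3| = |z|^3 = (sqrt(52))^3 = 52*sqrt(52)

|z^3| = 52*sqrt(52) ≈ 374.9773


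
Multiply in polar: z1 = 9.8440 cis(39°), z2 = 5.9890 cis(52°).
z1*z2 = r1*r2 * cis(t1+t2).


r = 9.8440 * 5.9890 = 58.9557
theta = 39° + 52° = 91° = 91° (mod 360)

58.9557 cis(91°)


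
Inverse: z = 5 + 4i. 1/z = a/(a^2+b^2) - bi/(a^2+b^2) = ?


|z|^2 = 25+16 = 41
1/z = (5 - 4i)/41

1/z = 0.1220 - 0.0976i


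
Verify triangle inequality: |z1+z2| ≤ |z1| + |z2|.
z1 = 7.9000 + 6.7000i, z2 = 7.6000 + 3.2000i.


|z1| = sqrt(7.9^2 + 6.7^2) = sqrt(107.3) = 10.3586
|z2| = sqrt(7.6^2 + 3.2^2) = sqrt(68) = 8.2462
z1+z2 = 15.5000 + 9.9000i
|z1+z2| = sqrt(338.26) = 18.3918
|z1|+|z2| = 10.3586 + 8.2462 = 18.6048

|z1+z2| = 18.3918 ≤ |z1|+|z2| = 18.6048 (verified)


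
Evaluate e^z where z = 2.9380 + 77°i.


e^2.9380 = 18.87805
cos(77°) = 0.22495
sin(77°) = 0.97437
Real = 18.87805*0.22495 = 4.2466
Imag = 18.87805*0.97437 = 18.3942

4.2466 + 18.3942i


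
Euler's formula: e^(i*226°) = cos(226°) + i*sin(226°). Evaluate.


cos(226°) = -0.6947
sin(226°) = -0.7193

e^(i*226°) = -0.6947 - 0.7193i


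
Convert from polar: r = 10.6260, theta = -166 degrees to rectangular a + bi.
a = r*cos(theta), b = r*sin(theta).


a = 10.6260*cos(-166°) = 10.6260*(-0.9703) = -10.3104
b = 10.6260*sin(-166°) = 10.6260*(-0.241922) = -2.5707

-10.3104 - 2.5707i


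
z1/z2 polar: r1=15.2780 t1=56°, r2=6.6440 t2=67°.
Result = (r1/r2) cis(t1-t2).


r = 15.2780 / 6.6440 = 2.2995
theta = 56° - 67° = -11° = 349° (mod 360)

2.2995 cis(349°)


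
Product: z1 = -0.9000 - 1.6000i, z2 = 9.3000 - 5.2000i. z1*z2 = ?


Real = -0.9*9.3 - (-1.6)*(-5.2) = -8.37 - 8.32 = -16.69
Imag = -0.9*(-5.2) + 9.3*(-1.6) = 4.68 - (14.88) = -10.2

-16.6900 - 10.2000i


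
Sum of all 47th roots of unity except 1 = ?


With w = e^(2*pi*i/47), all 47 of the 47th roots of unity w^0 = 1, w, ..., w^(46) sum to 0: 1 + w + ... + w^(46) = (1 - w^47)/(1 - w) = 0 since w^47 = 1, w ≠ 1.
Removing the root 1: w + w^2 + ... + w^(46) = 0 - 1 = -1

Sum = -1


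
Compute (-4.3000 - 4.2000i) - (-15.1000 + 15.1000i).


Real: -4.3 + 15.1 = 10.8
Imag: -4.2 - 15.1 = -19.3

10.8000 - 19.3000i


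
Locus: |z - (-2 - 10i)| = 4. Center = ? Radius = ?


|z - z0| = r is a circle with center z0 and radius r.
Center = (-2, -10), radius = 4

Circle with center (-2, -10) and radius 4


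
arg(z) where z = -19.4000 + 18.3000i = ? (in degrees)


Re = -19.4, Im = 18.3
arg = atan2(18.3, -19.4) = 136.6713 degrees

arg(z) = 136.6713 degrees


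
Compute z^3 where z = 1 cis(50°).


r^3 = 1^3 = 1
n*theta = 3*50° = 150° = 150° (mod 360)
a = 1*cos(150°) = -0.8660
b = 1*sin(150°) = 0.5000

1 cis(150°) = -0.8660 + 0.5000i


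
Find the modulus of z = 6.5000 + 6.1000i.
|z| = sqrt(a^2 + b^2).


|z| = sqrt(6.5^2 + 6.1^2) = sqrt(42.25 + 37.21) = sqrt(79.46) = 8.9140

|z| = 8.9140


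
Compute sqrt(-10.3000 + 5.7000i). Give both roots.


|z| = sqrt(106.09+32.49) = 11.7720
sqrt((|z|+a)/2) = sqrt((11.7720+(-10.3))/2) = sqrt(0.7360) = 0.8579
sqrt((|z|-a)/2) = sqrt((11.7720-(-10.3))/2) = sqrt(11.0360) = 3.3220

±(0.8579 + 3.3220i) i.e. 0.8579 + 3.3220i and -0.8579 - 3.3220i


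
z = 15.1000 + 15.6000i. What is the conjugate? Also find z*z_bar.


z_bar = 15.1000 - 15.6000i
z*z_bar = 15.1^2 + 15.6^2 = 228.01 + 243.36 = 471.37

z_bar = 15.1000 - 15.6000i, z*z_bar = 471.37


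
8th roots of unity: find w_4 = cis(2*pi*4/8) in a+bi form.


Angle = 360*4/8 = 180°
a = cos(180°) = -1.0000
b = sin(180°) = 0

-1.0000 + 0i


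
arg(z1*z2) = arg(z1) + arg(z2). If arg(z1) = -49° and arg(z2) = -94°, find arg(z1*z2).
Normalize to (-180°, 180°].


arg(z1*z2) = -49° - 94° = -143°
Normalized to (-180°, 180°]: -143°

-143°


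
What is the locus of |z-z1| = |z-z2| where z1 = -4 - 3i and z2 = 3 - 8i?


Equal distances means the locus is the perpendicular bisector of z1 and z2.
Midpoint = ((-4+3)/2, (-3+(-8))/2) = (-0.5000, -5.5000)

Perpendicular bisector through (-0.5000, -5.5000)


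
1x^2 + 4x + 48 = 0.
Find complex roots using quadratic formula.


disc = 4^2 - 4*1*48 = 16 - 192 = -176
sqrt(|disc|) = sqrt(176) = 13.2665
Real part = -4/(2*1) = -2.0000
Imag part = 13.2665/(2*1) = 6.6332

-2.0000 ± 6.6332i


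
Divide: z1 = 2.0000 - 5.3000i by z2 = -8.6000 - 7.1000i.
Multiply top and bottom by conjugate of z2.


Conjugate of z2 = -8.6000 + 7.1000i
Numerator: (2.0000 - 5.3000i)(-8.6000 + 7.1000i) = 20.4300 + 59.7800i
Denominator: (-8.6)^2 + (-7.1)^2 = 124.37
Result = (20.4300 + 59.7800i)/124.37

0.1643 + 0.4807i


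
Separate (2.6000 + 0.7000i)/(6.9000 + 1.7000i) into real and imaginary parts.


Multiply by conjugate: (2.6000 + 0.7000i)(6.9000 - 1.7000i) / (6.9^2 + 1.7^2)
Numerator real = 2.6*6.9 + 0.7*1.7 = 19.13
Numerator imag = 0.7*6.9 - 2.6*1.7 = 0.41
Denominator = 50.5
Re(z) = 19.13/50.5 = 0.3788
Im(z) = 0.41/50.5 = 0.0081

Re(z) = 0.3788, Im(z) = 0.0081


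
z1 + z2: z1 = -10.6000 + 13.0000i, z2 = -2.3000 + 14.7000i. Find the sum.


Real: -10.6 - 2.3 = -12.9
Imag: 13 + 14.7 = 27.7

-12.9000 + 27.7000i


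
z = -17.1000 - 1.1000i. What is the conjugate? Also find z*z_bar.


z_bar = -17.1000 + 1.1000i
z*z_bar = (-17.1)^2 + (-1.1)^2 = 292.41 + 1.21 = 293.62

z_bar = -17.1000 + 1.1000i, z*z_bar = 293.62


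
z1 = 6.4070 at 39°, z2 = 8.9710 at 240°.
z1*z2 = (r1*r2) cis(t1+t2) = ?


r = 6.4070 * 8.9710 = 57.4772
theta = 39° + 240° = 279° = 279° (mod 360)

57.4772 cis(279°)
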